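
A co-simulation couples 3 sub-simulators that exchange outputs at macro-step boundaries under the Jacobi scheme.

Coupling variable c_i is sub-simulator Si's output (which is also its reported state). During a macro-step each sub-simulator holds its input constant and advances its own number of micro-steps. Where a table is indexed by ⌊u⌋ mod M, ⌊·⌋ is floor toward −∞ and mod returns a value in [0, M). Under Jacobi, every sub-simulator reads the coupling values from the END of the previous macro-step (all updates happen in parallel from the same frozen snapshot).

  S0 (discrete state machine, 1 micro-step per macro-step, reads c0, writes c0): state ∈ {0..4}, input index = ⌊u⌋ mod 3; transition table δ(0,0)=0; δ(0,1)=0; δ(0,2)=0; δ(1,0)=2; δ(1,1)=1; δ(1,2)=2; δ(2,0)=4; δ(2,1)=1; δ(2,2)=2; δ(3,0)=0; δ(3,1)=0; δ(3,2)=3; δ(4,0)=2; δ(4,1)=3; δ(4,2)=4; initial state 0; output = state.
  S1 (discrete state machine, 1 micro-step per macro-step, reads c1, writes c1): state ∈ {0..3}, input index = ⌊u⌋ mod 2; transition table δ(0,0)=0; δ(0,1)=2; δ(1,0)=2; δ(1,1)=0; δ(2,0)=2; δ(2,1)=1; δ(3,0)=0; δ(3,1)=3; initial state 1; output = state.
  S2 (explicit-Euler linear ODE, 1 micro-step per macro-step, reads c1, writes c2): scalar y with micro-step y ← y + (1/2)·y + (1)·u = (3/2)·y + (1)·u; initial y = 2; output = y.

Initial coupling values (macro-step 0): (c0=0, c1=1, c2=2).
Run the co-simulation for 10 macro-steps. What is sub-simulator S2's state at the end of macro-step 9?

macro 1: S0 reads c0=0 → after 1×micro: 0; S1 reads c1=1 → after 1×micro: 0; S2 reads c1=1 → after 1×micro: 4 ⇒ (c0=0, c1=0, c2=4)
macro 2: S0 reads c0=0 → after 1×micro: 0; S1 reads c1=0 → after 1×micro: 0; S2 reads c1=0 → after 1×micro: 6 ⇒ (c0=0, c1=0, c2=6)
macro 3: S0 reads c0=0 → after 1×micro: 0; S1 reads c1=0 → after 1×micro: 0; S2 reads c1=0 → after 1×micro: 9 ⇒ (c0=0, c1=0, c2=9)
macro 4: S0 reads c0=0 → after 1×micro: 0; S1 reads c1=0 → after 1×micro: 0; S2 reads c1=0 → after 1×micro: 27/2 ⇒ (c0=0, c1=0, c2=27/2)
macro 5: S0 reads c0=0 → after 1×micro: 0; S1 reads c1=0 → after 1×micro: 0; S2 reads c1=0 → after 1×micro: 81/4 ⇒ (c0=0, c1=0, c2=81/4)
macro 6: S0 reads c0=0 → after 1×micro: 0; S1 reads c1=0 → after 1×micro: 0; S2 reads c1=0 → after 1×micro: 243/8 ⇒ (c0=0, c1=0, c2=243/8)
macro 7: S0 reads c0=0 → after 1×micro: 0; S1 reads c1=0 → after 1×micro: 0; S2 reads c1=0 → after 1×micro: 729/16 ⇒ (c0=0, c1=0, c2=729/16)
macro 8: S0 reads c0=0 → after 1×micro: 0; S1 reads c1=0 → after 1×micro: 0; S2 reads c1=0 → after 1×micro: 2187/32 ⇒ (c0=0, c1=0, c2=2187/32)
macro 9: S0 reads c0=0 → after 1×micro: 0; S1 reads c1=0 → after 1×micro: 0; S2 reads c1=0 → after 1×micro: 6561/64 ⇒ (c0=0, c1=0, c2=6561/64)
macro 10: S0 reads c0=0 → after 1×micro: 0; S1 reads c1=0 → after 1×micro: 0; S2 reads c1=0 → after 1×micro: 19683/128 ⇒ (c0=0, c1=0, c2=19683/128)

S2 state at macro-step 9 = 6561/64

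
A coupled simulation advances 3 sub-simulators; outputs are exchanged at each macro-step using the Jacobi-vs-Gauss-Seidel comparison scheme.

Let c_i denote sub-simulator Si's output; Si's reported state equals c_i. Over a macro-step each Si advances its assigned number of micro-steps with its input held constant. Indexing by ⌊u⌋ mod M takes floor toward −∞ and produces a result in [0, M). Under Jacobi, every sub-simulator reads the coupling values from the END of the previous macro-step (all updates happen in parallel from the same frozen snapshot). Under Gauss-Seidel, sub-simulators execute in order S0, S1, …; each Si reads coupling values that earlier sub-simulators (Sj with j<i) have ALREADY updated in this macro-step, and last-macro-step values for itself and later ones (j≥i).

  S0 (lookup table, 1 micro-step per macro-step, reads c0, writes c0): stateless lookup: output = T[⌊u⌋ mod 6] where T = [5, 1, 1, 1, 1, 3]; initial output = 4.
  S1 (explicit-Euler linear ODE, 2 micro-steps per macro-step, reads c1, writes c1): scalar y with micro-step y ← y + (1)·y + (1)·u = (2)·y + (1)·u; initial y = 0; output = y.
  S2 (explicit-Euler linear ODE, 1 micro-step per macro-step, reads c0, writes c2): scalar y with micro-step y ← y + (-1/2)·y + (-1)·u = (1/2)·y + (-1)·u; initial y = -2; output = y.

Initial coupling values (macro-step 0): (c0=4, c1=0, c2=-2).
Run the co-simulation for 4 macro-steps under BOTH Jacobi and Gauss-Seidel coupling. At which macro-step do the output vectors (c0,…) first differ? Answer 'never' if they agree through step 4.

[Jacobi] macro 1: S0 reads c0=4 → after 1×micro: 1; S1 reads c1=0 → after 2×micro: 0; S2 reads c0=4 → after 1×micro: -5 ⇒ (c0=1, c1=0, c2=-5)
[Jacobi] macro 2: S0 reads c0=1 → after 1×micro: 1; S1 reads c1=0 → after 2×micro: 0; S2 reads c0=1 → after 1×micro: -7/2 ⇒ (c0=1, c1=0, c2=-7/2)
[Jacobi] macro 3: S0 reads c0=1 → after 1×micro: 1; S1 reads c1=0 → after 2×micro: 0; S2 reads c0=1 → after 1×micro: -11/4 ⇒ (c0=1, c1=0, c2=-11/4)
[Jacobi] macro 4: S0 reads c0=1 → after 1×micro: 1; S1 reads c1=0 → after 2×micro: 0; S2 reads c0=1 → after 1×micro: -19/8 ⇒ (c0=1, c1=0, c2=-19/8)
[Gauss-Seidel] macro 1: S0 reads c0=4 → after 1×micro: 1; S1 reads c1=0 → after 2×micro: 0; S2 reads c0=1 → after 1×micro: -2 ⇒ (c0=1, c1=0, c2=-2)
[Gauss-Seidel] macro 2: S0 reads c0=1 → after 1×micro: 1; S1 reads c1=0 → after 2×micro: 0; S2 reads c0=1 → after 1×micro: -2 ⇒ (c0=1, c1=0, c2=-2)
[Gauss-Seidel] macro 3: S0 reads c0=1 → after 1×micro: 1; S1 reads c1=0 → after 2×micro: 0; S2 reads c0=1 → after 1×micro: -2 ⇒ (c0=1, c1=0, c2=-2)
[Gauss-Seidel] macro 4: S0 reads c0=1 → after 1×micro: 1; S1 reads c1=0 → after 2×micro: 0; S2 reads c0=1 → after 1×micro: -2 ⇒ (c0=1, c1=0, c2=-2)

first divergence at macro-step: 1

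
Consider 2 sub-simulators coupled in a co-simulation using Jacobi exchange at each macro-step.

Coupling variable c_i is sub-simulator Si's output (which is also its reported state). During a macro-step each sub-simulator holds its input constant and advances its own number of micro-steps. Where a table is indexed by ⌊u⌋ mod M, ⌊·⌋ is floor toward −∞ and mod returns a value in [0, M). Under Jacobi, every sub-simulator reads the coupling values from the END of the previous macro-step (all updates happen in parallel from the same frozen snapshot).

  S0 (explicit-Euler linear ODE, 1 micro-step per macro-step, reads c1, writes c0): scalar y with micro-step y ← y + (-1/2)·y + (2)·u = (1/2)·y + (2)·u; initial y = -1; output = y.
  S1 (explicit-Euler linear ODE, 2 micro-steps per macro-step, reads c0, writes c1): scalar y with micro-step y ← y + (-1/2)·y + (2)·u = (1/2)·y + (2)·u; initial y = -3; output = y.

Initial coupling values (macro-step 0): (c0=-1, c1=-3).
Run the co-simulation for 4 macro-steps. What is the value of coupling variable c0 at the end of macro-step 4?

macro 1: S0 reads c1=-3 → after 1×micro: -13/2; S1 reads c0=-1 → after 2×micro: -15/4 ⇒ (c0=-13/2, c1=-15/4)
macro 2: S0 reads c1=-15/4 → after 1×micro: -43/4; S1 reads c0=-13/2 → after 2×micro: -327/16 ⇒ (c0=-43/4, c1=-327/16)
macro 3: S0 reads c1=-327/16 → after 1×micro: -185/4; S1 reads c0=-43/4 → after 2×micro: -2391/64 ⇒ (c0=-185/4, c1=-2391/64)
macro 4: S0 reads c1=-2391/64 → after 1×micro: -3131/32; S1 reads c0=-185/4 → after 2×micro: -37911/256 ⇒ (c0=-3131/32, c1=-37911/256)

c0 at macro-step 4 = -3131/32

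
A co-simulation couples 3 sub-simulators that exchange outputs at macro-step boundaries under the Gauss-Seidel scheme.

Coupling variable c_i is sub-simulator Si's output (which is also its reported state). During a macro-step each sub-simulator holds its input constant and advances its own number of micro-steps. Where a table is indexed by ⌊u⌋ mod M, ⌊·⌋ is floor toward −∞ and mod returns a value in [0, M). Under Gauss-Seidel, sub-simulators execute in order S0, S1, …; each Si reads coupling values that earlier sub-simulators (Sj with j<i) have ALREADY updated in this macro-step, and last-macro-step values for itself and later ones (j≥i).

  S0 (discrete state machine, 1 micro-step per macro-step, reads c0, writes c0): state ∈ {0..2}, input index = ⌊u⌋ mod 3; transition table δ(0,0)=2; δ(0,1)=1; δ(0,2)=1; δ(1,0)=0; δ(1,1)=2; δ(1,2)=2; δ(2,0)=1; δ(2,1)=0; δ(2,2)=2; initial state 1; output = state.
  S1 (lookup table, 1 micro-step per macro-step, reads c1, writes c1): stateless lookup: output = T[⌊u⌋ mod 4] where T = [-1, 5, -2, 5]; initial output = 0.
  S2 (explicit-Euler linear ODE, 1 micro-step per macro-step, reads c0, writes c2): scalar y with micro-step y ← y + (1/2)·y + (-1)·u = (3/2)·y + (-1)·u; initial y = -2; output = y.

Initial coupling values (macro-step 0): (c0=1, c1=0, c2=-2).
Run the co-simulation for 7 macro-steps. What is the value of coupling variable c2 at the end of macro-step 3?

c2 at macro-step 3 = -65/4

macro 1: S0 reads c0=1 → after 1×micro: 2; S1 reads c1=0 → after 1×micro: -1; S2 reads c0=2 → after 1×micro: -5 ⇒ (c0=2, c1=-1, c2=-5)
macro 2: S0 reads c0=2 → after 1×micro: 2; S1 reads c1=-1 → after 1×micro: 5; S2 reads c0=2 → after 1×micro: -19/2 ⇒ (c0=2, c1=5, c2=-19/2)
macro 3: S0 reads c0=2 → after 1×micro: 2; S1 reads c1=5 → after 1×micro: 5; S2 reads c0=2 → after 1×micro: -65/4 ⇒ (c0=2, c1=5, c2=-65/4)
macro 4: S0 reads c0=2 → after 1×micro: 2; S1 reads c1=5 → after 1×micro: 5; S2 reads c0=2 → after 1×micro: -211/8 ⇒ (c0=2, c1=5, c2=-211/8)
macro 5: S0 reads c0=2 → after 1×micro: 2; S1 reads c1=5 → after 1×micro: 5; S2 reads c0=2 → after 1×micro: -665/16 ⇒ (c0=2, c1=5, c2=-665/16)
macro 6: S0 reads c0=2 → after 1×micro: 2; S1 reads c1=5 → after 1×micro: 5; S2 reads c0=2 → after 1×micro: -2059/32 ⇒ (c0=2, c1=5, c2=-2059/32)
macro 7: S0 reads c0=2 → after 1×micro: 2; S1 reads c1=5 → after 1×micro: 5; S2 reads c0=2 → after 1×micro: -6305/64 ⇒ (c0=2, c1=5, c2=-6305/64)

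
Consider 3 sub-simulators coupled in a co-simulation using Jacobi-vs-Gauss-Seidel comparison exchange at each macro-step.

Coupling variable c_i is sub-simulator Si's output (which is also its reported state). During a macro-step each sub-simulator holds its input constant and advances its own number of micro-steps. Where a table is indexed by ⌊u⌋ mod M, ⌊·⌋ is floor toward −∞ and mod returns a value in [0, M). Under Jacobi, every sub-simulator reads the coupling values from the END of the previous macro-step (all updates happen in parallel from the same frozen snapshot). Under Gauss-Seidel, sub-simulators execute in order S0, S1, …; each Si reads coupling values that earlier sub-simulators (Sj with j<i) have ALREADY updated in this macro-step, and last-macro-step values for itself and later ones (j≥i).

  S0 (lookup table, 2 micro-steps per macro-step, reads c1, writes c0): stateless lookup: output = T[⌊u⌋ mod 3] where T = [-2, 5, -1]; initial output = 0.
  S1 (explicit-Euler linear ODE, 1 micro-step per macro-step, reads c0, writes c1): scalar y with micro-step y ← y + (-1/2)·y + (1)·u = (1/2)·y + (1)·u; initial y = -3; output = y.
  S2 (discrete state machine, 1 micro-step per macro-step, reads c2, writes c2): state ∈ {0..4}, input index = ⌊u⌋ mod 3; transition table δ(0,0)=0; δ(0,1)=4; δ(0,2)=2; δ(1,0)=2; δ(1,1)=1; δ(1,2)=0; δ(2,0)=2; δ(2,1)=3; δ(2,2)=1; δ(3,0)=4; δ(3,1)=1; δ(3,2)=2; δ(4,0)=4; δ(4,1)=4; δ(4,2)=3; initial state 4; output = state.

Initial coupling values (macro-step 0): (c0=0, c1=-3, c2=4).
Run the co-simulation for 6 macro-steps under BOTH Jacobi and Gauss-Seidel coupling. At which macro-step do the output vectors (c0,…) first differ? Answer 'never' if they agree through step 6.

[Jacobi] macro 1: S0 reads c1=-3 → after 2×micro: -2; S1 reads c0=0 → after 1×micro: -3/2; S2 reads c2=4 → after 1×micro: 4 ⇒ (c0=-2, c1=-3/2, c2=4)
[Jacobi] macro 2: S0 reads c1=-3/2 → after 2×micro: 5; S1 reads c0=-2 → after 1×micro: -11/4; S2 reads c2=4 → after 1×micro: 4 ⇒ (c0=5, c1=-11/4, c2=4)
[Jacobi] macro 3: S0 reads c1=-11/4 → after 2×micro: -2; S1 reads c0=5 → after 1×micro: 29/8; S2 reads c2=4 → after 1×micro: 4 ⇒ (c0=-2, c1=29/8, c2=4)
[Jacobi] macro 4: S0 reads c1=29/8 → after 2×micro: -2; S1 reads c0=-2 → after 1×micro: -3/16; S2 reads c2=4 → after 1×micro: 4 ⇒ (c0=-2, c1=-3/16, c2=4)
[Jacobi] macro 5: S0 reads c1=-3/16 → after 2×micro: -1; S1 reads c0=-2 → after 1×micro: -67/32; S2 reads c2=4 → after 1×micro: 4 ⇒ (c0=-1, c1=-67/32, c2=4)
[Jacobi] macro 6: S0 reads c1=-67/32 → after 2×micro: -2; S1 reads c0=-1 → after 1×micro: -131/64; S2 reads c2=4 → after 1×micro: 4 ⇒ (c0=-2, c1=-131/64, c2=4)
[Gauss-Seidel] macro 1: S0 reads c1=-3 → after 2×micro: -2; S1 reads c0=-2 → after 1×micro: -7/2; S2 reads c2=4 → after 1×micro: 4 ⇒ (c0=-2, c1=-7/2, c2=4)
[Gauss-Seidel] macro 2: S0 reads c1=-7/2 → after 2×micro: -1; S1 reads c0=-1 → after 1×micro: -11/4; S2 reads c2=4 → after 1×micro: 4 ⇒ (c0=-1, c1=-11/4, c2=4)
[Gauss-Seidel] macro 3: S0 reads c1=-11/4 → after 2×micro: -2; S1 reads c0=-2 → after 1×micro: -27/8; S2 reads c2=4 → after 1×micro: 4 ⇒ (c0=-2, c1=-27/8, c2=4)
[Gauss-Seidel] macro 4: S0 reads c1=-27/8 → after 2×micro: -1; S1 reads c0=-1 → after 1×micro: -43/16; S2 reads c2=4 → after 1×micro: 4 ⇒ (c0=-1, c1=-43/16, c2=4)
[Gauss-Seidel] macro 5: S0 reads c1=-43/16 → after 2×micro: -2; S1 reads c0=-2 → after 1×micro: -107/32; S2 reads c2=4 → after 1×micro: 4 ⇒ (c0=-2, c1=-107/32, c2=4)
[Gauss-Seidel] macro 6: S0 reads c1=-107/32 → after 2×micro: -1; S1 reads c0=-1 → after 1×micro: -171/64; S2 reads c2=4 → after 1×micro: 4 ⇒ (c0=-1, c1=-171/64, c2=4)

first divergence at macro-step: 1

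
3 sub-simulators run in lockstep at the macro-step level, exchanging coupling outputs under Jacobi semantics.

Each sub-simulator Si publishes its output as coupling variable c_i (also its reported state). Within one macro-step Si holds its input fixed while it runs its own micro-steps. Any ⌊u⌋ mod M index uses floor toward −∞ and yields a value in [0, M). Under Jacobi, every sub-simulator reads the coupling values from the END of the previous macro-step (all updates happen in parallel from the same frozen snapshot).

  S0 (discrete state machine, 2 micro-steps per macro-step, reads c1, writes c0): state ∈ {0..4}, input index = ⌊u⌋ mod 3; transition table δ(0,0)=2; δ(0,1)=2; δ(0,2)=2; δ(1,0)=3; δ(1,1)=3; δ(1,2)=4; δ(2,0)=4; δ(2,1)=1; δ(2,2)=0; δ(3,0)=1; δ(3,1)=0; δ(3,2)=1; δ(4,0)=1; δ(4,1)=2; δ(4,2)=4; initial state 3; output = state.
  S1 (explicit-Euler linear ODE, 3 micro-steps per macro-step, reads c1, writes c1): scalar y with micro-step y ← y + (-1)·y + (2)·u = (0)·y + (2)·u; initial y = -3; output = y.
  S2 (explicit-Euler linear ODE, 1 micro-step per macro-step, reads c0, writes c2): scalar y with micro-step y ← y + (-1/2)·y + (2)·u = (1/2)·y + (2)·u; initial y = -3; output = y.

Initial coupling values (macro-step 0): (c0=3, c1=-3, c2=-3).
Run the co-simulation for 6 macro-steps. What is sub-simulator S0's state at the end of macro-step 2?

S0 state at macro-step 2 = 3

macro 1: S0 reads c1=-3 → after 2×micro: 3; S1 reads c1=-3 → after 3×micro: -6; S2 reads c0=3 → after 1×micro: 9/2 ⇒ (c0=3, c1=-6, c2=9/2)
macro 2: S0 reads c1=-6 → after 2×micro: 3; S1 reads c1=-6 → after 3×micro: -12; S2 reads c0=3 → after 1×micro: 33/4 ⇒ (c0=3, c1=-12, c2=33/4)
macro 3: S0 reads c1=-12 → after 2×micro: 3; S1 reads c1=-12 → after 3×micro: -24; S2 reads c0=3 → after 1×micro: 81/8 ⇒ (c0=3, c1=-24, c2=81/8)
macro 4: S0 reads c1=-24 → after 2×micro: 3; S1 reads c1=-24 → after 3×micro: -48; S2 reads c0=3 → after 1×micro: 177/16 ⇒ (c0=3, c1=-48, c2=177/16)
macro 5: S0 reads c1=-48 → after 2×micro: 3; S1 reads c1=-48 → after 3×micro: -96; S2 reads c0=3 → after 1×micro: 369/32 ⇒ (c0=3, c1=-96, c2=369/32)
macro 6: S0 reads c1=-96 → after 2×micro: 3; S1 reads c1=-96 → after 3×micro: -192; S2 reads c0=3 → after 1×micro: 753/64 ⇒ (c0=3, c1=-192, c2=753/64)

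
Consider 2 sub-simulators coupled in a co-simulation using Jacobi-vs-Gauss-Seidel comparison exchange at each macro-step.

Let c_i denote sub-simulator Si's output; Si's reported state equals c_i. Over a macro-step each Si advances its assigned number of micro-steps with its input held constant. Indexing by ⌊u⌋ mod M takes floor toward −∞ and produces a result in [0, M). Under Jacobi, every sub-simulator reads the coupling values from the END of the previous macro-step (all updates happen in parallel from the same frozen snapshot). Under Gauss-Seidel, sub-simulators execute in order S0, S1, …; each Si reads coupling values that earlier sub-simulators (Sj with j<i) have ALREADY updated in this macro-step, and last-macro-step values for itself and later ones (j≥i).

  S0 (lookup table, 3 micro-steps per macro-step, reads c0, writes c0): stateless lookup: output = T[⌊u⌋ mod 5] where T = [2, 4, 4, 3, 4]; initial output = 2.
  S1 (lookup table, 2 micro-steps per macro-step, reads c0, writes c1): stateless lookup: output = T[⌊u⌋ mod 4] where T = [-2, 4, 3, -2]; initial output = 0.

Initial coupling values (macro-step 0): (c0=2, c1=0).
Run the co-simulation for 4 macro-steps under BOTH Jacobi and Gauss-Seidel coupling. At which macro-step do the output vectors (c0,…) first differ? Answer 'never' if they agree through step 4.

first divergence at macro-step: 1

[Jacobi] macro 1: S0 reads c0=2 → after 3×micro: 4; S1 reads c0=2 → after 2×micro: 3 ⇒ (c0=4, c1=3)
[Jacobi] macro 2: S0 reads c0=4 → after 3×micro: 4; S1 reads c0=4 → after 2×micro: -2 ⇒ (c0=4, c1=-2)
[Jacobi] macro 3: S0 reads c0=4 → after 3×micro: 4; S1 reads c0=4 → after 2×micro: -2 ⇒ (c0=4, c1=-2)
[Jacobi] macro 4: S0 reads c0=4 → after 3×micro: 4; S1 reads c0=4 → after 2×micro: -2 ⇒ (c0=4, c1=-2)
[Gauss-Seidel] macro 1: S0 reads c0=2 → after 3×micro: 4; S1 reads c0=4 → after 2×micro: -2 ⇒ (c0=4, c1=-2)
[Gauss-Seidel] macro 2: S0 reads c0=4 → after 3×micro: 4; S1 reads c0=4 → after 2×micro: -2 ⇒ (c0=4, c1=-2)
[Gauss-Seidel] macro 3: S0 reads c0=4 → after 3×micro: 4; S1 reads c0=4 → after 2×micro: -2 ⇒ (c0=4, c1=-2)
[Gauss-Seidel] macro 4: S0 reads c0=4 → after 3×micro: 4; S1 reads c0=4 → after 2×micro: -2 ⇒ (c0=4, c1=-2)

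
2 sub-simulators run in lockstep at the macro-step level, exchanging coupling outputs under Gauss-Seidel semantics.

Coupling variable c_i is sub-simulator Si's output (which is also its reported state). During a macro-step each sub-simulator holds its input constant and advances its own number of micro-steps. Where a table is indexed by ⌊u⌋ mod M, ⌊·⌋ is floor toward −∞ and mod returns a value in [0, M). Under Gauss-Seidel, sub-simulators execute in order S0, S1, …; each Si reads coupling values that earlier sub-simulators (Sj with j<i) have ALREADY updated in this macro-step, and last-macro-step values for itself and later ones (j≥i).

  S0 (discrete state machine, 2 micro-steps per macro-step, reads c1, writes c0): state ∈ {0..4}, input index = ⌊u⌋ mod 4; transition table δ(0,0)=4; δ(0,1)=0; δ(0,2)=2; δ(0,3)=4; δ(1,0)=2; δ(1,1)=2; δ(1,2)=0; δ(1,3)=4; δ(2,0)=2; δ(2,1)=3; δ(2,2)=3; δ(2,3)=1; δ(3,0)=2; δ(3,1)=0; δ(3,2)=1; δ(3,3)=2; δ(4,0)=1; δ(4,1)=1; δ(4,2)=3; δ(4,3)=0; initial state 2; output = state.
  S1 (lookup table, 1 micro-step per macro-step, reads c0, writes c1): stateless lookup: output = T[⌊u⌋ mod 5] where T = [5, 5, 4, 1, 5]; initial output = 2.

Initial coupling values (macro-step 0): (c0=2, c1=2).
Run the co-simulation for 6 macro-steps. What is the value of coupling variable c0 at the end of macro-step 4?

macro 1: S0 reads c1=2 → after 2×micro: 1; S1 reads c0=1 → after 1×micro: 5 ⇒ (c0=1, c1=5)
macro 2: S0 reads c1=5 → after 2×micro: 3; S1 reads c0=3 → after 1×micro: 1 ⇒ (c0=3, c1=1)
macro 3: S0 reads c1=1 → after 2×micro: 0; S1 reads c0=0 → after 1×micro: 5 ⇒ (c0=0, c1=5)
macro 4: S0 reads c1=5 → after 2×micro: 0; S1 reads c0=0 → after 1×micro: 5 ⇒ (c0=0, c1=5)
macro 5: S0 reads c1=5 → after 2×micro: 0; S1 reads c0=0 → after 1×micro: 5 ⇒ (c0=0, c1=5)
macro 6: S0 reads c1=5 → after 2×micro: 0; S1 reads c0=0 → after 1×micro: 5 ⇒ (c0=0, c1=5)

c0 at macro-step 4 = 0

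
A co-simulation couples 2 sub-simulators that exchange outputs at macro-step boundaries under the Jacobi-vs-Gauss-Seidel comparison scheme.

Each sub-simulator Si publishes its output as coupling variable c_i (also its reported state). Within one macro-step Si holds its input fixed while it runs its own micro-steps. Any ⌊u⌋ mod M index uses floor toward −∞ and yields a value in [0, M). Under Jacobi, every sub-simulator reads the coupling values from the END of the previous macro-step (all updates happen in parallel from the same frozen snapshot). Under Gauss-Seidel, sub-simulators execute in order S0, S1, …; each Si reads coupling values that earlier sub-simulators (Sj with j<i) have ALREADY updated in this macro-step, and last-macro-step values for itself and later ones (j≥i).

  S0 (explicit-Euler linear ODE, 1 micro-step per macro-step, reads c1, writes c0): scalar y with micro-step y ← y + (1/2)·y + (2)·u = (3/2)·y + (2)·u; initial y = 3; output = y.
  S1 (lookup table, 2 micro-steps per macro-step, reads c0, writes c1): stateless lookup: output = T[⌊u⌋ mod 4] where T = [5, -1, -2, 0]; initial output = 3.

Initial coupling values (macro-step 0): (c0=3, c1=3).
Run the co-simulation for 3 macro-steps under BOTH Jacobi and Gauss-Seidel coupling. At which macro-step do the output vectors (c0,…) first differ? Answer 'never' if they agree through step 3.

[Jacobi] macro 1: S0 reads c1=3 → after 1×micro: 21/2; S1 reads c0=3 → after 2×micro: 0 ⇒ (c0=21/2, c1=0)
[Jacobi] macro 2: S0 reads c1=0 → after 1×micro: 63/4; S1 reads c0=21/2 → after 2×micro: -2 ⇒ (c0=63/4, c1=-2)
[Jacobi] macro 3: S0 reads c1=-2 → after 1×micro: 157/8; S1 reads c0=63/4 → after 2×micro: 0 ⇒ (c0=157/8, c1=0)
[Gauss-Seidel] macro 1: S0 reads c1=3 → after 1×micro: 21/2; S1 reads c0=21/2 → after 2×micro: -2 ⇒ (c0=21/2, c1=-2)
[Gauss-Seidel] macro 2: S0 reads c1=-2 → after 1×micro: 47/4; S1 reads c0=47/4 → after 2×micro: 0 ⇒ (c0=47/4, c1=0)
[Gauss-Seidel] macro 3: S0 reads c1=0 → after 1×micro: 141/8; S1 reads c0=141/8 → after 2×micro: -1 ⇒ (c0=141/8, c1=-1)

first divergence at macro-step: 1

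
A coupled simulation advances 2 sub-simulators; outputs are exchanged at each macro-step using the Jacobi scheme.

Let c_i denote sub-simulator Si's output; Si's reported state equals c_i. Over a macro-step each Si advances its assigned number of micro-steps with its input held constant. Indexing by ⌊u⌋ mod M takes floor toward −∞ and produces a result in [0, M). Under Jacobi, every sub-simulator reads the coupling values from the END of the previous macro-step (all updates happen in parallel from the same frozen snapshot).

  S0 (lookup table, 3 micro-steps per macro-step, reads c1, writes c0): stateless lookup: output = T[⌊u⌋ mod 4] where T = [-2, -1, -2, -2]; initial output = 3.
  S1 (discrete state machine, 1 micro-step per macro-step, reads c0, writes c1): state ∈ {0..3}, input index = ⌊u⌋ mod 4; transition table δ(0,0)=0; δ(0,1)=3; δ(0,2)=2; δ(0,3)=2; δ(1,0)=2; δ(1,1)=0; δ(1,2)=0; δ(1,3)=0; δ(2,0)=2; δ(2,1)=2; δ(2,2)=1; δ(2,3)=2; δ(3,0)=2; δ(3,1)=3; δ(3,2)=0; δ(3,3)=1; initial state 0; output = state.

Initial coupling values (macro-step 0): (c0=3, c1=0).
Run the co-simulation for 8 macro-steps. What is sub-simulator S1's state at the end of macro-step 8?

S1 state at macro-step 8 = 1

macro 1: S0 reads c1=0 → after 3×micro: -2; S1 reads c0=3 → after 1×micro: 2 ⇒ (c0=-2, c1=2)
macro 2: S0 reads c1=2 → after 3×micro: -2; S1 reads c0=-2 → after 1×micro: 1 ⇒ (c0=-2, c1=1)
macro 3: S0 reads c1=1 → after 3×micro: -1; S1 reads c0=-2 → after 1×micro: 0 ⇒ (c0=-1, c1=0)
macro 4: S0 reads c1=0 → after 3×micro: -2; S1 reads c0=-1 → after 1×micro: 2 ⇒ (c0=-2, c1=2)
macro 5: S0 reads c1=2 → after 3×micro: -2; S1 reads c0=-2 → after 1×micro: 1 ⇒ (c0=-2, c1=1)
macro 6: S0 reads c1=1 → after 3×micro: -1; S1 reads c0=-2 → after 1×micro: 0 ⇒ (c0=-1, c1=0)
macro 7: S0 reads c1=0 → after 3×micro: -2; S1 reads c0=-1 → after 1×micro: 2 ⇒ (c0=-2, c1=2)
macro 8: S0 reads c1=2 → after 3×micro: -2; S1 reads c0=-2 → after 1×micro: 1 ⇒ (c0=-2, c1=1)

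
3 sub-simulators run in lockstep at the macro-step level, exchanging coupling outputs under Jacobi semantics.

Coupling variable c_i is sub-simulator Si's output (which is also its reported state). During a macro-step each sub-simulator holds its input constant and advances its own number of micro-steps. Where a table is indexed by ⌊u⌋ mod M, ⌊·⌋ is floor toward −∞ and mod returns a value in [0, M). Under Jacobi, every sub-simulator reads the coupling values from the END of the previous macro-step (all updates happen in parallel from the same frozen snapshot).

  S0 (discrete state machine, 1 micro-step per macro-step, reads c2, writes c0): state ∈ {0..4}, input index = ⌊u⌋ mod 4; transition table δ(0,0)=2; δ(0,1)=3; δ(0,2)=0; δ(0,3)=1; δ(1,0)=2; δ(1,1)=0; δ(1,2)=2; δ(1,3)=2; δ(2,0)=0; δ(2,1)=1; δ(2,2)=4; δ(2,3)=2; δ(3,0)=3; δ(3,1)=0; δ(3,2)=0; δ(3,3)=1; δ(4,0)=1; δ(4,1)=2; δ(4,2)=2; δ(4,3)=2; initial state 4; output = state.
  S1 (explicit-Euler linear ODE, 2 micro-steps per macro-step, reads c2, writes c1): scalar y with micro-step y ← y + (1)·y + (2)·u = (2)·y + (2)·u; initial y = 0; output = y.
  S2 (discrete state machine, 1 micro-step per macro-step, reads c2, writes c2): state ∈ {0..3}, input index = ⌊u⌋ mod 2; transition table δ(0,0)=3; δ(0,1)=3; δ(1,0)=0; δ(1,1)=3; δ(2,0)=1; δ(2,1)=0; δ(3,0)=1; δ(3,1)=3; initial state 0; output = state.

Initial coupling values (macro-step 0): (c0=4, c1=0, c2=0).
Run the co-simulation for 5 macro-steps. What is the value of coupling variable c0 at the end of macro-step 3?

macro 1: S0 reads c2=0 → after 1×micro: 1; S1 reads c2=0 → after 2×micro: 0; S2 reads c2=0 → after 1×micro: 3 ⇒ (c0=1, c1=0, c2=3)
macro 2: S0 reads c2=3 → after 1×micro: 2; S1 reads c2=3 → after 2×micro: 18; S2 reads c2=3 → after 1×micro: 3 ⇒ (c0=2, c1=18, c2=3)
macro 3: S0 reads c2=3 → after 1×micro: 2; S1 reads c2=3 → after 2×micro: 90; S2 reads c2=3 → after 1×micro: 3 ⇒ (c0=2, c1=90, c2=3)
macro 4: S0 reads c2=3 → after 1×micro: 2; S1 reads c2=3 → after 2×micro: 378; S2 reads c2=3 → after 1×micro: 3 ⇒ (c0=2, c1=378, c2=3)
macro 5: S0 reads c2=3 → after 1×micro: 2; S1 reads c2=3 → after 2×micro: 1530; S2 reads c2=3 → after 1×micro: 3 ⇒ (c0=2, c1=1530, c2=3)

c0 at macro-step 3 = 2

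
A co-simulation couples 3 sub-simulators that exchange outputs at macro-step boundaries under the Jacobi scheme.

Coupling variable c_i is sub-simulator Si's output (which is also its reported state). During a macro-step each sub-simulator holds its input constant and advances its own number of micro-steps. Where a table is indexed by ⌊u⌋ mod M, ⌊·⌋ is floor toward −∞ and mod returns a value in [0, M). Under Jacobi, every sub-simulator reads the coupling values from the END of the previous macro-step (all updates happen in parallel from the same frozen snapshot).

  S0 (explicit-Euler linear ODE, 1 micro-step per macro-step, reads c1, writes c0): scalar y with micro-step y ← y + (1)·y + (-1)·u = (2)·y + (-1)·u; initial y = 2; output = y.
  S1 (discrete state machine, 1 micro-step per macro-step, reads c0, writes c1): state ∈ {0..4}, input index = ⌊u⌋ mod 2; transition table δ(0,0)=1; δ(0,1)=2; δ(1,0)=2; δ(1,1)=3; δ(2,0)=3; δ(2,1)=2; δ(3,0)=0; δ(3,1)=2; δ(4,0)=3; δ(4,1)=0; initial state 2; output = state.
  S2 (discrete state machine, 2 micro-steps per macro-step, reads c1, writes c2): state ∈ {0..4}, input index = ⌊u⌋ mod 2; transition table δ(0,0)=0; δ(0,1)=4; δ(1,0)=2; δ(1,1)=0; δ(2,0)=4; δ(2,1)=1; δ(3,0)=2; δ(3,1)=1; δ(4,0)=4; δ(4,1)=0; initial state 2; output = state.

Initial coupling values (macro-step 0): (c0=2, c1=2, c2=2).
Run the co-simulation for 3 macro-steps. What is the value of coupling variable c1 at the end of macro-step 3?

macro 1: S0 reads c1=2 → after 1×micro: 2; S1 reads c0=2 → after 1×micro: 3; S2 reads c1=2 → after 2×micro: 4 ⇒ (c0=2, c1=3, c2=4)
macro 2: S0 reads c1=3 → after 1×micro: 1; S1 reads c0=2 → after 1×micro: 0; S2 reads c1=3 → after 2×micro: 4 ⇒ (c0=1, c1=0, c2=4)
macro 3: S0 reads c1=0 → after 1×micro: 2; S1 reads c0=1 → after 1×micro: 2; S2 reads c1=0 → after 2×micro: 4 ⇒ (c0=2, c1=2, c2=4)

c1 at macro-step 3 = 2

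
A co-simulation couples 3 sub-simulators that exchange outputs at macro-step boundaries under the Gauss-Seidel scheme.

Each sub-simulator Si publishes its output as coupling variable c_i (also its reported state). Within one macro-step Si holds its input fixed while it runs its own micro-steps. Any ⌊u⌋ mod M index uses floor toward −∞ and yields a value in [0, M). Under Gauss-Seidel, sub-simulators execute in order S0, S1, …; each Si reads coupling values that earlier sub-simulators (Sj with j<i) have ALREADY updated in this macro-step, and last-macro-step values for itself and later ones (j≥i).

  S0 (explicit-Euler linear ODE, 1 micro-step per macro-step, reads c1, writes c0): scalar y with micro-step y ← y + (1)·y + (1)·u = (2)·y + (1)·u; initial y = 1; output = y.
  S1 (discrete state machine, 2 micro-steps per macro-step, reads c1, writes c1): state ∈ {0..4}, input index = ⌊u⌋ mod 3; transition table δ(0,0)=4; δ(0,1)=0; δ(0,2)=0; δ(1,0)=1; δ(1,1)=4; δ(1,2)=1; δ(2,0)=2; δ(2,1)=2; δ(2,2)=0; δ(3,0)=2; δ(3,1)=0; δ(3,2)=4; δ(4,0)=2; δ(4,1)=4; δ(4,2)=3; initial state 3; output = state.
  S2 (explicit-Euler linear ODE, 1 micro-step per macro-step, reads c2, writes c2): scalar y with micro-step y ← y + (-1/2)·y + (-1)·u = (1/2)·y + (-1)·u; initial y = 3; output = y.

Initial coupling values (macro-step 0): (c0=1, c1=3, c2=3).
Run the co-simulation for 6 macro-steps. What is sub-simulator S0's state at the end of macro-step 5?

macro 1: S0 reads c1=3 → after 1×micro: 5; S1 reads c1=3 → after 2×micro: 2; S2 reads c2=3 → after 1×micro: -3/2 ⇒ (c0=5, c1=2, c2=-3/2)
macro 2: S0 reads c1=2 → after 1×micro: 12; S1 reads c1=2 → after 2×micro: 0; S2 reads c2=-3/2 → after 1×micro: 3/4 ⇒ (c0=12, c1=0, c2=3/4)
macro 3: S0 reads c1=0 → after 1×micro: 24; S1 reads c1=0 → after 2×micro: 2; S2 reads c2=3/4 → after 1×micro: -3/8 ⇒ (c0=24, c1=2, c2=-3/8)
macro 4: S0 reads c1=2 → after 1×micro: 50; S1 reads c1=2 → after 2×micro: 0; S2 reads c2=-3/8 → after 1×micro: 3/16 ⇒ (c0=50, c1=0, c2=3/16)
macro 5: S0 reads c1=0 → after 1×micro: 100; S1 reads c1=0 → after 2×micro: 2; S2 reads c2=3/16 → after 1×micro: -3/32 ⇒ (c0=100, c1=2, c2=-3/32)
macro 6: S0 reads c1=2 → after 1×micro: 202; S1 reads c1=2 → after 2×micro: 0; S2 reads c2=-3/32 → after 1×micro: 3/64 ⇒ (c0=202, c1=0, c2=3/64)

S0 state at macro-step 5 = 100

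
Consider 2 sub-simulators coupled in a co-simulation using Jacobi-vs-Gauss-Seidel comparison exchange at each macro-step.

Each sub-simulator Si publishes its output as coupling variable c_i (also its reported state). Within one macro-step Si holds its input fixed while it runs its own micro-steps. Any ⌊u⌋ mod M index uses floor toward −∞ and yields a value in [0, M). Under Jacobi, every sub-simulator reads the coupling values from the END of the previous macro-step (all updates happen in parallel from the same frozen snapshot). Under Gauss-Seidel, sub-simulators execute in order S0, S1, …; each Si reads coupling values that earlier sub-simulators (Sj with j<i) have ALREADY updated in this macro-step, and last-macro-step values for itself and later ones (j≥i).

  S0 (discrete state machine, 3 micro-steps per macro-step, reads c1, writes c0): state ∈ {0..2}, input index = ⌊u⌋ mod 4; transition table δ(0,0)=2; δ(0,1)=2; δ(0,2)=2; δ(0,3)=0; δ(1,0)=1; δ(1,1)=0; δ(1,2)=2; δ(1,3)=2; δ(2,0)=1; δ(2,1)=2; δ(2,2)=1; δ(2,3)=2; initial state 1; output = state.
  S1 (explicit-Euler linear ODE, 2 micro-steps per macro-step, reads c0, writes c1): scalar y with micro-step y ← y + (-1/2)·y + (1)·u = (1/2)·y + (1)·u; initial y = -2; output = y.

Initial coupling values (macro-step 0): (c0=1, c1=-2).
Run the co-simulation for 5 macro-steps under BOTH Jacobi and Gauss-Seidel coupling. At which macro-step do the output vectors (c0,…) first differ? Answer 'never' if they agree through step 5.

first divergence at macro-step: 1

[Jacobi] macro 1: S0 reads c1=-2 → after 3×micro: 2; S1 reads c0=1 → after 2×micro: 1 ⇒ (c0=2, c1=1)
[Jacobi] macro 2: S0 reads c1=1 → after 3×micro: 2; S1 reads c0=2 → after 2×micro: 13/4 ⇒ (c0=2, c1=13/4)
[Jacobi] macro 3: S0 reads c1=13/4 → after 3×micro: 2; S1 reads c0=2 → after 2×micro: 61/16 ⇒ (c0=2, c1=61/16)
[Jacobi] macro 4: S0 reads c1=61/16 → after 3×micro: 2; S1 reads c0=2 → after 2×micro: 253/64 ⇒ (c0=2, c1=253/64)
[Jacobi] macro 5: S0 reads c1=253/64 → after 3×micro: 2; S1 reads c0=2 → after 2×micro: 1021/256 ⇒ (c0=2, c1=1021/256)
[Gauss-Seidel] macro 1: S0 reads c1=-2 → after 3×micro: 2; S1 reads c0=2 → after 2×micro: 5/2 ⇒ (c0=2, c1=5/2)
[Gauss-Seidel] macro 2: S0 reads c1=5/2 → after 3×micro: 1; S1 reads c0=1 → after 2×micro: 17/8 ⇒ (c0=1, c1=17/8)
[Gauss-Seidel] macro 3: S0 reads c1=17/8 → after 3×micro: 2; S1 reads c0=2 → after 2×micro: 113/32 ⇒ (c0=2, c1=113/32)
[Gauss-Seidel] macro 4: S0 reads c1=113/32 → after 3×micro: 2; S1 reads c0=2 → after 2×micro: 497/128 ⇒ (c0=2, c1=497/128)
[Gauss-Seidel] macro 5: S0 reads c1=497/128 → after 3×micro: 2; S1 reads c0=2 → after 2×micro: 2033/512 ⇒ (c0=2, c1=2033/512)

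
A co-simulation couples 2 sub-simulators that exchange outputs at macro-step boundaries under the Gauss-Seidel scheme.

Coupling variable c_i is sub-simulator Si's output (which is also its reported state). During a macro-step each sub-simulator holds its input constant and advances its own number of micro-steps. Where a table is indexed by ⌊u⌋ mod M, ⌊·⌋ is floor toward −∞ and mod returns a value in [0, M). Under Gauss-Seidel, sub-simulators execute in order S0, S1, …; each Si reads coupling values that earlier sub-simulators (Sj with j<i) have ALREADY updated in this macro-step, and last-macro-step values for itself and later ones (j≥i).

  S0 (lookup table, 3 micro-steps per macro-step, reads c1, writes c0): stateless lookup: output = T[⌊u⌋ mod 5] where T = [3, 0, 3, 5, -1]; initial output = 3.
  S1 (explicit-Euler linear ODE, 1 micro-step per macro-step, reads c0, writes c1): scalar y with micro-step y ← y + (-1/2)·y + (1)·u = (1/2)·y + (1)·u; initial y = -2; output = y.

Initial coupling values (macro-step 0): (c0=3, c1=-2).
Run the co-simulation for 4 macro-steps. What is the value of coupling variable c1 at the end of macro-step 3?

c1 at macro-step 3 = 1/2

macro 1: S0 reads c1=-2 → after 3×micro: 5; S1 reads c0=5 → after 1×micro: 4 ⇒ (c0=5, c1=4)
macro 2: S0 reads c1=4 → after 3×micro: -1; S1 reads c0=-1 → after 1×micro: 1 ⇒ (c0=-1, c1=1)
macro 3: S0 reads c1=1 → after 3×micro: 0; S1 reads c0=0 → after 1×micro: 1/2 ⇒ (c0=0, c1=1/2)
macro 4: S0 reads c1=1/2 → after 3×micro: 3; S1 reads c0=3 → after 1×micro: 13/4 ⇒ (c0=3, c1=13/4)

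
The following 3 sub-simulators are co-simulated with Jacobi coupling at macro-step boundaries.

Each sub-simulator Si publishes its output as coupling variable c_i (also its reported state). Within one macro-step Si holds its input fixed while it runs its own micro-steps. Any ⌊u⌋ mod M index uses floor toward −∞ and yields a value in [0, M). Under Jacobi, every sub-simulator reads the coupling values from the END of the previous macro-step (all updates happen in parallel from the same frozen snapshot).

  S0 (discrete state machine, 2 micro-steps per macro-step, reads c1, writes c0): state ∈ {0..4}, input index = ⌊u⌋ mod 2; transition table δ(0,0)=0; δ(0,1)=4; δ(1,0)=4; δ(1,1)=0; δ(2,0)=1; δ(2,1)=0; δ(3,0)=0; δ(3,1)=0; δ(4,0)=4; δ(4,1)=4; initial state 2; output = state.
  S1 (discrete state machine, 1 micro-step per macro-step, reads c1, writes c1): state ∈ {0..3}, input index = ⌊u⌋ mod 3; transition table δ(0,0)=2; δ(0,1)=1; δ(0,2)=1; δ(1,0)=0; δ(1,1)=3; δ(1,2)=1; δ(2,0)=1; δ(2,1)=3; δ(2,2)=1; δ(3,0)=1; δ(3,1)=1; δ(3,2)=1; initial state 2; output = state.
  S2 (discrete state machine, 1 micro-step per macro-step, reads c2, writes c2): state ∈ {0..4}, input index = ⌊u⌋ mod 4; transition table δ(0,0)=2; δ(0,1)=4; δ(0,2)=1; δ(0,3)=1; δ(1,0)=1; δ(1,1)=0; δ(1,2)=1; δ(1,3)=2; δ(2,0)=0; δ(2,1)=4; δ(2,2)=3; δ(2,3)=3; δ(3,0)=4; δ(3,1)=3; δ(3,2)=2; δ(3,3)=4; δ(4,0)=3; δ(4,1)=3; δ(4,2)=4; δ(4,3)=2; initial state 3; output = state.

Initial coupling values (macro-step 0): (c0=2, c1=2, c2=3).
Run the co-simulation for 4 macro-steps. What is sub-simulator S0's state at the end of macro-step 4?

S0 state at macro-step 4 = 4

macro 1: S0 reads c1=2 → after 2×micro: 4; S1 reads c1=2 → after 1×micro: 1; S2 reads c2=3 → after 1×micro: 4 ⇒ (c0=4, c1=1, c2=4)
macro 2: S0 reads c1=1 → after 2×micro: 4; S1 reads c1=1 → after 1×micro: 3; S2 reads c2=4 → after 1×micro: 3 ⇒ (c0=4, c1=3, c2=3)
macro 3: S0 reads c1=3 → after 2×micro: 4; S1 reads c1=3 → after 1×micro: 1; S2 reads c2=3 → after 1×micro: 4 ⇒ (c0=4, c1=1, c2=4)
macro 4: S0 reads c1=1 → after 2×micro: 4; S1 reads c1=1 → after 1×micro: 3; S2 reads c2=4 → after 1×micro: 3 ⇒ (c0=4, c1=3, c2=3)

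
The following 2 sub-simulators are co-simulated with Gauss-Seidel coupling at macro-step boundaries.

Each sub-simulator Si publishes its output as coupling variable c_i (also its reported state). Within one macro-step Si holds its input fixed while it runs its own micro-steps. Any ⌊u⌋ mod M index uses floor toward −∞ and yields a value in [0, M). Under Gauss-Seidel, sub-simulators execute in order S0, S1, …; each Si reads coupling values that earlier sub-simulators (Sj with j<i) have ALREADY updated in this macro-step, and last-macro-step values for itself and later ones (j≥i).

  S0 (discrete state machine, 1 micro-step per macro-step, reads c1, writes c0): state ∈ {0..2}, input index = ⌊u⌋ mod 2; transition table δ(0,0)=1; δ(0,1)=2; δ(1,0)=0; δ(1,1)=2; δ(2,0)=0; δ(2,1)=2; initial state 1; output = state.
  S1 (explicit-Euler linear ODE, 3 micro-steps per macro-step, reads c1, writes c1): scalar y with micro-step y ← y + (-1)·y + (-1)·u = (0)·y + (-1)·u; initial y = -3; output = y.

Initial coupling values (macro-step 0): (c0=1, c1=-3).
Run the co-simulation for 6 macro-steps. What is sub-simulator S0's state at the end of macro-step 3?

macro 1: S0 reads c1=-3 → after 1×micro: 2; S1 reads c1=-3 → after 3×micro: 3 ⇒ (c0=2, c1=3)
macro 2: S0 reads c1=3 → after 1×micro: 2; S1 reads c1=3 → after 3×micro: -3 ⇒ (c0=2, c1=-3)
macro 3: S0 reads c1=-3 → after 1×micro: 2; S1 reads c1=-3 → after 3×micro: 3 ⇒ (c0=2, c1=3)
macro 4: S0 reads c1=3 → after 1×micro: 2; S1 reads c1=3 → after 3×micro: -3 ⇒ (c0=2, c1=-3)
macro 5: S0 reads c1=-3 → after 1×micro: 2; S1 reads c1=-3 → after 3×micro: 3 ⇒ (c0=2, c1=3)
macro 6: S0 reads c1=3 → after 1×micro: 2; S1 reads c1=3 → after 3×micro: -3 ⇒ (c0=2, c1=-3)

S0 state at macro-step 3 = 2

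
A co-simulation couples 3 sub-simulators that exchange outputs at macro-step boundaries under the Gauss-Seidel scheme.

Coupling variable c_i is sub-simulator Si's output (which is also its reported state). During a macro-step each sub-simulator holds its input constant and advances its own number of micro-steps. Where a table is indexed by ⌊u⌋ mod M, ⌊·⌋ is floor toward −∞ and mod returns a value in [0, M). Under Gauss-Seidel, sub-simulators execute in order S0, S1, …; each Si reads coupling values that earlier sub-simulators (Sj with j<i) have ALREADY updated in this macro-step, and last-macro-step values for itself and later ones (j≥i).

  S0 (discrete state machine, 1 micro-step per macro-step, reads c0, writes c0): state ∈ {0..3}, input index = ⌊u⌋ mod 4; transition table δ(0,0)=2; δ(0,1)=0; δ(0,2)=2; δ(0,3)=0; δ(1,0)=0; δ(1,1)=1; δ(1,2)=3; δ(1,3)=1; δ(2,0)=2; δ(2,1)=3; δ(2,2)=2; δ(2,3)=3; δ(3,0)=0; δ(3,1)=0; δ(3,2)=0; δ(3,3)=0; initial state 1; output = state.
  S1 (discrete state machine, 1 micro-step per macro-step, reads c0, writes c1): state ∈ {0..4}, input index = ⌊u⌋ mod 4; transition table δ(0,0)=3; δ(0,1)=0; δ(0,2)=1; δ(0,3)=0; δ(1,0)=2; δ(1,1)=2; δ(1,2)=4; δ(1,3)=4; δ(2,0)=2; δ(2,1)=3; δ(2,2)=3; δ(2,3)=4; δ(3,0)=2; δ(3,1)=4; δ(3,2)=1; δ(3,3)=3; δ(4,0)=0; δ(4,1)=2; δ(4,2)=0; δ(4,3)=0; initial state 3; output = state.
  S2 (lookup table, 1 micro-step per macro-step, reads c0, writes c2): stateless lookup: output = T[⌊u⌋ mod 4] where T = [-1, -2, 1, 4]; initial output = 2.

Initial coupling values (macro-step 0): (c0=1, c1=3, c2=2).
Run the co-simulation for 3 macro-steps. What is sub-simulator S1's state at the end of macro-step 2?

macro 1: S0 reads c0=1 → after 1×micro: 1; S1 reads c0=1 → after 1×micro: 4; S2 reads c0=1 → after 1×micro: -2 ⇒ (c0=1, c1=4, c2=-2)
macro 2: S0 reads c0=1 → after 1×micro: 1; S1 reads c0=1 → after 1×micro: 2; S2 reads c0=1 → after 1×micro: -2 ⇒ (c0=1, c1=2, c2=-2)
macro 3: S0 reads c0=1 → after 1×micro: 1; S1 reads c0=1 → after 1×micro: 3; S2 reads c0=1 → after 1×micro: -2 ⇒ (c0=1, c1=3, c2=-2)

S1 state at macro-step 2 = 2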